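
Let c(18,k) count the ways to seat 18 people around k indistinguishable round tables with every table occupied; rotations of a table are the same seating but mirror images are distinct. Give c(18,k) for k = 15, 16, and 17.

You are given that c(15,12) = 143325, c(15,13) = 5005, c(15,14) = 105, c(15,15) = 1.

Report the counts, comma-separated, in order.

i=16: T(16,13)=143325+15·5005=218400 | T(16,14)=5005+15·105=6580 | T(16,15)=105+15·1=120 | T(16,16)=1+15·0=1
i=17: T(17,14)=218400+16·6580=323680 | T(17,15)=6580+16·120=8500 | T(17,16)=120+16·1=136 | T(17,17)=1+16·0=1
i=18: T(18,15)=323680+17·8500=468180 | T(18,16)=8500+17·136=10812 | T(18,17)=136+17·1=153
Read c(18,15) = 468180, c(18,16) = 10812, c(18,17) = 153.

468180, 10812, 153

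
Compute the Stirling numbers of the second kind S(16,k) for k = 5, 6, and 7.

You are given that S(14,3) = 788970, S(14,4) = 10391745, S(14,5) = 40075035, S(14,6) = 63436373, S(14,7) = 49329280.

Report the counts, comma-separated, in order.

1096190550, 2734926558, 3281882604

r15: T_15,4=4×10391745+788970=42355950; T_15,5=5×40075035+10391745=210766920; T_15,6=6×63436373+40075035=420693273; T_15,7=7×49329280+63436373=408741333
r16: T_16,5=5×210766920+42355950=1096190550; T_16,6=6×420693273+210766920=2734926558; T_16,7=7×408741333+420693273=3281882604
Read S(16,5) = 1096190550, S(16,6) = 2734926558, S(16,7) = 3281882604.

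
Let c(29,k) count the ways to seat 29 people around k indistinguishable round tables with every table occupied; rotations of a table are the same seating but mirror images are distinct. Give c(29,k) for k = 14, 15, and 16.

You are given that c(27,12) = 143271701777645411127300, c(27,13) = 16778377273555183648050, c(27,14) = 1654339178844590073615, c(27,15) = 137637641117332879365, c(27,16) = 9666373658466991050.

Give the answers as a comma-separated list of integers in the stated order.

[28] T[28,13]:27*16778377273555183648050+143271701777645411127300=596287888163635369624650 · T[28,14]:27*1654339178844590073615+16778377273555183648050=61445535102359115635655 · T[28,15]:27*137637641117332879365+1654339178844590073615=5370555489012577816470 · T[28,16]:27*9666373658466991050+137637641117332879365=398629729895941637715
[29] T[29,14]:28*61445535102359115635655+596287888163635369624650=2316762871029690607422990 · T[29,15]:28*5370555489012577816470+61445535102359115635655=211821088794711294496815 · T[29,16]:28*398629729895941637715+5370555489012577816470=16532187926098943672490
Read c(29,14) = 2316762871029690607422990, c(29,15) = 211821088794711294496815, c(29,16) = 16532187926098943672490.

2316762871029690607422990, 211821088794711294496815, 16532187926098943672490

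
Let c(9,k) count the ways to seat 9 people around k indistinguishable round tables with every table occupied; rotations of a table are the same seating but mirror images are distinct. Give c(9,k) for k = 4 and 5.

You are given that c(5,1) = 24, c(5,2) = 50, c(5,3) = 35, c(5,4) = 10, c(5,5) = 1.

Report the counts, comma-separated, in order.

67284, 22449

@6  (6,1):24·5+0→120, (6,2):50·5+24→274, (6,3):35·5+50→225, (6,4):10·5+35→85, (6,5):1·5+10→15
@7  (7,2):274·6+120→1764, (7,3):225·6+274→1624, (7,4):85·6+225→735, (7,5):15·6+85→175
@8  (8,3):1624·7+1764→13132, (8,4):735·7+1624→6769, (8,5):175·7+735→1960
@9  (9,4):6769·8+13132→67284, (9,5):1960·8+6769→22449
Read c(9,4) = 67284, c(9,5) = 22449.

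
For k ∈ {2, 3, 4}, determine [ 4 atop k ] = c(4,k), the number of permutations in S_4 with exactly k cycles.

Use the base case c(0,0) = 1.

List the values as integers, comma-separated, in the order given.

@1  (1,1):0·0+1→1
@2  (2,1):1·1+0→1, (2,2):0·1+1→1
@3  (3,1):1·2+0→2, (3,2):1·2+1→3, (3,3):0·2+1→1
@4  (4,2):3·3+2→11, (4,3):1·3+3→6, (4,4):0·3+1→1
Read c(4,2) = 11, c(4,3) = 6, c(4,4) = 1.

11, 6, 1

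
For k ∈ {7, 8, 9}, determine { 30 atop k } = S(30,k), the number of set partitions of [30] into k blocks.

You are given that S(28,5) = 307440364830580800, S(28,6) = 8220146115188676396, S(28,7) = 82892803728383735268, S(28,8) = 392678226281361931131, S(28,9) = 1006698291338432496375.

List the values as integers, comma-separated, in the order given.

r29: T_29,6=6×8220146115188676396+307440364830580800=49628317055962639176; T_29,7=7×82892803728383735268+8220146115188676396=588469772213874823272; T_29,8=8×392678226281361931131+82892803728383735268=3224318613979279184316; T_29,9=9×1006698291338432496375+392678226281361931131=9452962848327254398506
r30: T_30,7=7×588469772213874823272+49628317055962639176=4168916722553086402080; T_30,8=8×3224318613979279184316+588469772213874823272=26383018684048108297800; T_30,9=9×9452962848327254398506+3224318613979279184316=88300984248924568770870
Read S(30,7) = 4168916722553086402080, S(30,8) = 26383018684048108297800, S(30,9) = 88300984248924568770870.

4168916722553086402080, 26383018684048108297800, 88300984248924568770870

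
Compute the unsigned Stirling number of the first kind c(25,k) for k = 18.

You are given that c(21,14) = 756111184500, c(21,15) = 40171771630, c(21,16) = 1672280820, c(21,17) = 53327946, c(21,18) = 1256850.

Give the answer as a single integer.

12191224980000

[22] T[22,15]:21*40171771630+756111184500=1599718388730 · T[22,16]:21*1672280820+40171771630=75289668850 · T[22,17]:21*53327946+1672280820=2792167686 · T[22,18]:21*1256850+53327946=79721796
[23] T[23,16]:22*75289668850+1599718388730=3256091103430 · T[23,17]:22*2792167686+75289668850=136717357942 · T[23,18]:22*79721796+2792167686=4546047198
[24] T[24,17]:23*136717357942+3256091103430=6400590336096 · T[24,18]:23*4546047198+136717357942=241276443496
[25] T[25,18]:24*241276443496+6400590336096=12191224980000
Read c(25,18) = 12191224980000.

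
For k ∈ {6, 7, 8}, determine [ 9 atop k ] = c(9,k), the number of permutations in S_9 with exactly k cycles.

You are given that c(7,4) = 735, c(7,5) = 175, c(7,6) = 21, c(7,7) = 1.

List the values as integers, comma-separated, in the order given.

@8  (8,5):175·7+735→1960, (8,6):21·7+175→322, (8,7):1·7+21→28, (8,8):0·7+1→1
@9  (9,6):322·8+1960→4536, (9,7):28·8+322→546, (9,8):1·8+28→36
Read c(9,6) = 4536, c(9,7) = 546, c(9,8) = 36.

4536, 546, 36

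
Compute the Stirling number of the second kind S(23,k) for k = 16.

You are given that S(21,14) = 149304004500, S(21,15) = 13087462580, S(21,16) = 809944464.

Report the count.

[22] T[22,15]:15*13087462580+149304004500=345615943200 · T[22,16]:16*809944464+13087462580=26046574004
[23] T[23,16]:16*26046574004+345615943200=762361127264
Read S(23,16) = 762361127264.

762361127264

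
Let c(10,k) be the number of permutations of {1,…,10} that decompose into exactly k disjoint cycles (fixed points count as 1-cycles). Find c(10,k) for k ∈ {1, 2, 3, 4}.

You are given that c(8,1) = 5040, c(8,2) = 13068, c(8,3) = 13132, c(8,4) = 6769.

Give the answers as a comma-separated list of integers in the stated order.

i=9: T(9,1)=0+8·5040=40320 | T(9,2)=5040+8·13068=109584 | T(9,3)=13068+8·13132=118124 | T(9,4)=13132+8·6769=67284
i=10: T(10,1)=0+9·40320=362880 | T(10,2)=40320+9·109584=1026576 | T(10,3)=109584+9·118124=1172700 | T(10,4)=118124+9·67284=723680
Read c(10,1) = 362880, c(10,2) = 1026576, c(10,3) = 1172700, c(10,4) = 723680.

362880, 1026576, 1172700, 723680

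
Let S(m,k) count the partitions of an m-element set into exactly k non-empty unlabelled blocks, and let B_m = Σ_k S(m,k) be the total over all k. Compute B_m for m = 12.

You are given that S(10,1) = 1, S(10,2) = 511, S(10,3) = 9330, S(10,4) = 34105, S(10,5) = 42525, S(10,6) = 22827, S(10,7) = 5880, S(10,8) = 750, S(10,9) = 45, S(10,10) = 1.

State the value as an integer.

i=11: T(11,1)=0+1·1=1 | T(11,2)=1+2·511=1023 | T(11,3)=511+3·9330=28501 | T(11,4)=9330+4·34105=145750 | T(11,5)=34105+5·42525=246730 | T(11,6)=42525+6·22827=179487 | T(11,7)=22827+7·5880=63987 | T(11,8)=5880+8·750=11880 | T(11,9)=750+9·45=1155 | T(11,10)=45+10·1=55 | T(11,11)=1+11·0=1
i=12: T(12,1)=0+1·1=1 | T(12,2)=1+2·1023=2047 | T(12,3)=1023+3·28501=86526 | T(12,4)=28501+4·145750=611501 | T(12,5)=145750+5·246730=1379400 | T(12,6)=246730+6·179487=1323652 | T(12,7)=179487+7·63987=627396 | T(12,8)=63987+8·11880=159027 | T(12,9)=11880+9·1155=22275 | T(12,10)=1155+10·55=1705 | T(12,11)=55+11·1=66 | T(12,12)=1+12·0=1
B_12 = ΣS(12,k) = 1+2047+86526+611501+1379400+1323652+627396+159027+22275+1705+66+1 = 4213597

4213597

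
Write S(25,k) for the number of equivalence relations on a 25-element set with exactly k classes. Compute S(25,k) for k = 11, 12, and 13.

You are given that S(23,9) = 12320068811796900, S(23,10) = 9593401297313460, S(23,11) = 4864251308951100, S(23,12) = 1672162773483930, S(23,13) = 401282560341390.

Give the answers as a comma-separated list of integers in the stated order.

802355904438462660, 362262620784874680, 114485073343744260

[24] T[24,10]:10*9593401297313460+12320068811796900=108254081784931500 · T[24,11]:11*4864251308951100+9593401297313460=63100165695775560 · T[24,12]:12*1672162773483930+4864251308951100=24930204590758260 · T[24,13]:13*401282560341390+1672162773483930=6888836057922000
[25] T[25,11]:11*63100165695775560+108254081784931500=802355904438462660 · T[25,12]:12*24930204590758260+63100165695775560=362262620784874680 · T[25,13]:13*6888836057922000+24930204590758260=114485073343744260
Read S(25,11) = 802355904438462660, S(25,12) = 362262620784874680, S(25,13) = 114485073343744260.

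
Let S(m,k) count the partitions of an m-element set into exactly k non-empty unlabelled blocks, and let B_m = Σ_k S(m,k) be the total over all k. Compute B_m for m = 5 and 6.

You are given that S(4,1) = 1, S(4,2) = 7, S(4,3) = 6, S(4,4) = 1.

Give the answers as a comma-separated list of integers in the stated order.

r5: T_5,1=1×1+0=1; T_5,2=2×7+1=15; T_5,3=3×6+7=25; T_5,4=4×1+6=10; T_5,5=5×0+1=1
r6: T_6,1=1×1+0=1; T_6,2=2×15+1=31; T_6,3=3×25+15=90; T_6,4=4×10+25=65; T_6,5=5×1+10=15; T_6,6=6×0+1=1
B_5 = ΣS(5,k) = 1+15+25+10+1 = 52
B_6 = ΣS(6,k) = 1+31+90+65+15+1 = 203

52, 203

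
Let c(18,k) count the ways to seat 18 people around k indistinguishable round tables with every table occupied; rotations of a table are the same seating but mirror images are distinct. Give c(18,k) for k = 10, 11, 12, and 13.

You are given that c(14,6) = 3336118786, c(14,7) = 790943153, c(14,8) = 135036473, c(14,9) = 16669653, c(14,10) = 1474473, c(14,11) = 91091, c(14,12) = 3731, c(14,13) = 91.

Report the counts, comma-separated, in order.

row 15: T[15][7]=14·790943153+3336118786=14409322928  T[15][8]=14·135036473+790943153=2681453775  T[15][9]=14·16669653+135036473=368411615  T[15][10]=14·1474473+16669653=37312275  T[15][11]=14·91091+1474473=2749747  T[15][12]=14·3731+91091=143325  T[15][13]=14·91+3731=5005
row 16: T[16][8]=15·2681453775+14409322928=54631129553  T[16][9]=15·368411615+2681453775=8207628000  T[16][10]=15·37312275+368411615=928095740  T[16][11]=15·2749747+37312275=78558480  T[16][12]=15·143325+2749747=4899622  T[16][13]=15·5005+143325=218400
row 17: T[17][9]=16·8207628000+54631129553=185953177553  T[17][10]=16·928095740+8207628000=23057159840  T[17][11]=16·78558480+928095740=2185031420  T[17][12]=16·4899622+78558480=156952432  T[17][13]=16·218400+4899622=8394022
row 18: T[18][10]=17·23057159840+185953177553=577924894833  T[18][11]=17·2185031420+23057159840=60202693980  T[18][12]=17·156952432+2185031420=4853222764  T[18][13]=17·8394022+156952432=299650806
Read c(18,10) = 577924894833, c(18,11) = 60202693980, c(18,12) = 4853222764, c(18,13) = 299650806.

577924894833, 60202693980, 4853222764, 299650806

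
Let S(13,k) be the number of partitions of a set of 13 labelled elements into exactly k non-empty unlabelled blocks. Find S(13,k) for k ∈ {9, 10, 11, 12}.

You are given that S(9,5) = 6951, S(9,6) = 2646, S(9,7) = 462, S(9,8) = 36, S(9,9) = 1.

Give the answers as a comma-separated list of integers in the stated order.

@10  (10,6):2646·6+6951→22827, (10,7):462·7+2646→5880, (10,8):36·8+462→750, (10,9):1·9+36→45, (10,10):0·10+1→1
@11  (11,7):5880·7+22827→63987, (11,8):750·8+5880→11880, (11,9):45·9+750→1155, (11,10):1·10+45→55, (11,11):0·11+1→1
@12  (12,8):11880·8+63987→159027, (12,9):1155·9+11880→22275, (12,10):55·10+1155→1705, (12,11):1·11+55→66, (12,12):0·12+1→1
@13  (13,9):22275·9+159027→359502, (13,10):1705·10+22275→39325, (13,11):66·11+1705→2431, (13,12):1·12+66→78
Read S(13,9) = 359502, S(13,10) = 39325, S(13,11) = 2431, S(13,12) = 78.

359502, 39325, 2431, 78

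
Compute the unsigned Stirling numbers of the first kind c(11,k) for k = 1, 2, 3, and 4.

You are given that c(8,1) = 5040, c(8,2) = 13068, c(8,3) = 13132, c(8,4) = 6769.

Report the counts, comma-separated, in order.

3628800, 10628640, 12753576, 8409500

i=9: T(9,1)=0+8·5040=40320 | T(9,2)=5040+8·13068=109584 | T(9,3)=13068+8·13132=118124 | T(9,4)=13132+8·6769=67284
i=10: T(10,1)=0+9·40320=362880 | T(10,2)=40320+9·109584=1026576 | T(10,3)=109584+9·118124=1172700 | T(10,4)=118124+9·67284=723680
i=11: T(11,1)=0+10·362880=3628800 | T(11,2)=362880+10·1026576=10628640 | T(11,3)=1026576+10·1172700=12753576 | T(11,4)=1172700+10·723680=8409500
Read c(11,1) = 3628800, c(11,2) = 10628640, c(11,3) = 12753576, c(11,4) = 8409500.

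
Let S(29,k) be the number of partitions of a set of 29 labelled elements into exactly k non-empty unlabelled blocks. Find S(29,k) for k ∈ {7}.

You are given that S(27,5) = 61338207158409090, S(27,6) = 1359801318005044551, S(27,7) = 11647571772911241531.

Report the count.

588469772213874823272

r28: T_28,6=6×1359801318005044551+61338207158409090=8220146115188676396; T_28,7=7×11647571772911241531+1359801318005044551=82892803728383735268
r29: T_29,7=7×82892803728383735268+8220146115188676396=588469772213874823272
Read S(29,7) = 588469772213874823272.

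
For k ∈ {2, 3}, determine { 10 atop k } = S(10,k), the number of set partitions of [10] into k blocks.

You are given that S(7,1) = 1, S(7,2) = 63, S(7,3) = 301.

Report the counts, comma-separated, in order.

i=8: T(8,1)=0+1·1=1 | T(8,2)=1+2·63=127 | T(8,3)=63+3·301=966
i=9: T(9,1)=0+1·1=1 | T(9,2)=1+2·127=255 | T(9,3)=127+3·966=3025
i=10: T(10,2)=1+2·255=511 | T(10,3)=255+3·3025=9330
Read S(10,2) = 511, S(10,3) = 9330.

511, 9330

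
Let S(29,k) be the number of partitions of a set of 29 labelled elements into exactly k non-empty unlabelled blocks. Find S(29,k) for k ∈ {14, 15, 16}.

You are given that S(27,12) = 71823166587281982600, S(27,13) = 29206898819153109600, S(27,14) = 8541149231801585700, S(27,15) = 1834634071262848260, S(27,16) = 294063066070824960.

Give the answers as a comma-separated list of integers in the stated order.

r28: T_28,13=13×29206898819153109600+71823166587281982600=451512851236272407400; T_28,14=14×8541149231801585700+29206898819153109600=148782988064375309400; T_28,15=15×1834634071262848260+8541149231801585700=36060660300744309600; T_28,16=16×294063066070824960+1834634071262848260=6539643128396047620
r29: T_29,14=14×148782988064375309400+451512851236272407400=2534474684137526739000; T_29,15=15×36060660300744309600+148782988064375309400=689692892575539953400; T_29,16=16×6539643128396047620+36060660300744309600=140694950355081071520
Read S(29,14) = 2534474684137526739000, S(29,15) = 689692892575539953400, S(29,16) = 140694950355081071520.

2534474684137526739000, 689692892575539953400, 140694950355081071520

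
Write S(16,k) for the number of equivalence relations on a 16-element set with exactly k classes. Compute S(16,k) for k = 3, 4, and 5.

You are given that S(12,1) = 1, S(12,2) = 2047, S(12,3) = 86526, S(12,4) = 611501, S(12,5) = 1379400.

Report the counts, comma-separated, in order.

7141686, 171798901, 1096190550

r13: T_13,1=1×1+0=1; T_13,2=2×2047+1=4095; T_13,3=3×86526+2047=261625; T_13,4=4×611501+86526=2532530; T_13,5=5×1379400+611501=7508501
r14: T_14,1=1×1+0=1; T_14,2=2×4095+1=8191; T_14,3=3×261625+4095=788970; T_14,4=4×2532530+261625=10391745; T_14,5=5×7508501+2532530=40075035
r15: T_15,2=2×8191+1=16383; T_15,3=3×788970+8191=2375101; T_15,4=4×10391745+788970=42355950; T_15,5=5×40075035+10391745=210766920
r16: T_16,3=3×2375101+16383=7141686; T_16,4=4×42355950+2375101=171798901; T_16,5=5×210766920+42355950=1096190550
Read S(16,3) = 7141686, S(16,4) = 171798901, S(16,5) = 1096190550.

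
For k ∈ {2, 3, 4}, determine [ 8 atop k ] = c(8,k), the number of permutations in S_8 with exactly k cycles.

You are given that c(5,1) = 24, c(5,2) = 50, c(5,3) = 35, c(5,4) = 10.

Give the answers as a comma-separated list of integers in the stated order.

i=6: T(6,1)=0+5·24=120 | T(6,2)=24+5·50=274 | T(6,3)=50+5·35=225 | T(6,4)=35+5·10=85
i=7: T(7,1)=0+6·120=720 | T(7,2)=120+6·274=1764 | T(7,3)=274+6·225=1624 | T(7,4)=225+6·85=735
i=8: T(8,2)=720+7·1764=13068 | T(8,3)=1764+7·1624=13132 | T(8,4)=1624+7·735=6769
Read c(8,2) = 13068, c(8,3) = 13132, c(8,4) = 6769.

13068, 13132, 6769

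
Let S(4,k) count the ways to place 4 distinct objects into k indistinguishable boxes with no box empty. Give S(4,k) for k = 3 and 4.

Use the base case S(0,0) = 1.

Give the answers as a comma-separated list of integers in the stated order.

row 1: T[1][1]=1·0+1=1
row 2: T[2][1]=1·1+0=1  T[2][2]=2·0+1=1
row 3: T[3][2]=2·1+1=3  T[3][3]=3·0+1=1
row 4: T[4][3]=3·1+3=6  T[4][4]=4·0+1=1
Read S(4,3) = 6, S(4,4) = 1.

6, 1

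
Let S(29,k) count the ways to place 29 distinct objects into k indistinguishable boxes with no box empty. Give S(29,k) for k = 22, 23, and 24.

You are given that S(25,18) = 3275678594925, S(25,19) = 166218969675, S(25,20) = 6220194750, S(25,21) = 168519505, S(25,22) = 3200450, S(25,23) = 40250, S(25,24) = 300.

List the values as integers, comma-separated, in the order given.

@26  (26,19):166218969675·19+3275678594925→6433839018750, (26,20):6220194750·20+166218969675→290622864675, (26,21):168519505·21+6220194750→9759104355, (26,22):3200450·22+168519505→238929405, (26,23):40250·23+3200450→4126200, (26,24):300·24+40250→47450
@27  (27,20):290622864675·20+6433839018750→12246296312250, (27,21):9759104355·21+290622864675→495564056130, (27,22):238929405·22+9759104355→15015551265, (27,23):4126200·23+238929405→333832005, (27,24):47450·24+4126200→5265000
@28  (28,21):495564056130·21+12246296312250→22653141490980, (28,22):15015551265·22+495564056130→825906183960, (28,23):333832005·23+15015551265→22693687380, (28,24):5265000·24+333832005→460192005
@29  (29,22):825906183960·22+22653141490980→40823077538100, (29,23):22693687380·23+825906183960→1347860993700, (29,24):460192005·24+22693687380→33738295500
Read S(29,22) = 40823077538100, S(29,23) = 1347860993700, S(29,24) = 33738295500.

40823077538100, 1347860993700, 33738295500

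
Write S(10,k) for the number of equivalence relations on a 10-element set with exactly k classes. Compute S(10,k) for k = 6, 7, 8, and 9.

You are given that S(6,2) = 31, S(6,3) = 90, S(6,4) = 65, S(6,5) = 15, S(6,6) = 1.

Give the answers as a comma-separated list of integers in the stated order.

[7] T[7,3]:3*90+31=301 · T[7,4]:4*65+90=350 · T[7,5]:5*15+65=140 · T[7,6]:6*1+15=21 · T[7,7]:7*0+1=1
[8] T[8,4]:4*350+301=1701 · T[8,5]:5*140+350=1050 · T[8,6]:6*21+140=266 · T[8,7]:7*1+21=28 · T[8,8]:8*0+1=1
[9] T[9,5]:5*1050+1701=6951 · T[9,6]:6*266+1050=2646 · T[9,7]:7*28+266=462 · T[9,8]:8*1+28=36 · T[9,9]:9*0+1=1
[10] T[10,6]:6*2646+6951=22827 · T[10,7]:7*462+2646=5880 · T[10,8]:8*36+462=750 · T[10,9]:9*1+36=45
Read S(10,6) = 22827, S(10,7) = 5880, S(10,8) = 750, S(10,9) = 45.

22827, 5880, 750, 45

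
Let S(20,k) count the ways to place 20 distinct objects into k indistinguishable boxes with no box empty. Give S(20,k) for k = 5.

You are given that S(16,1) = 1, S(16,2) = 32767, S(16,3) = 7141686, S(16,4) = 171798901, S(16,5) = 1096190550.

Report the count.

r17: T_17,2=2×32767+1=65535; T_17,3=3×7141686+32767=21457825; T_17,4=4×171798901+7141686=694337290; T_17,5=5×1096190550+171798901=5652751651
r18: T_18,3=3×21457825+65535=64439010; T_18,4=4×694337290+21457825=2798806985; T_18,5=5×5652751651+694337290=28958095545
r19: T_19,4=4×2798806985+64439010=11259666950; T_19,5=5×28958095545+2798806985=147589284710
r20: T_20,5=5×147589284710+11259666950=749206090500
Read S(20,5) = 749206090500.

749206090500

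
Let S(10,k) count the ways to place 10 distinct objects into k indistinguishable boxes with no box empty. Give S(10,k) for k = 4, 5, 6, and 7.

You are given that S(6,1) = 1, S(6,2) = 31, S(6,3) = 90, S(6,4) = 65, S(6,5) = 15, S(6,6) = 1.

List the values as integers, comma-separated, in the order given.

34105, 42525, 22827, 5880

[7] T[7,1]:1*1+0=1 · T[7,2]:2*31+1=63 · T[7,3]:3*90+31=301 · T[7,4]:4*65+90=350 · T[7,5]:5*15+65=140 · T[7,6]:6*1+15=21 · T[7,7]:7*0+1=1
[8] T[8,2]:2*63+1=127 · T[8,3]:3*301+63=966 · T[8,4]:4*350+301=1701 · T[8,5]:5*140+350=1050 · T[8,6]:6*21+140=266 · T[8,7]:7*1+21=28
[9] T[9,3]:3*966+127=3025 · T[9,4]:4*1701+966=7770 · T[9,5]:5*1050+1701=6951 · T[9,6]:6*266+1050=2646 · T[9,7]:7*28+266=462
[10] T[10,4]:4*7770+3025=34105 · T[10,5]:5*6951+7770=42525 · T[10,6]:6*2646+6951=22827 · T[10,7]:7*462+2646=5880
Read S(10,4) = 34105, S(10,5) = 42525, S(10,6) = 22827, S(10,7) = 5880.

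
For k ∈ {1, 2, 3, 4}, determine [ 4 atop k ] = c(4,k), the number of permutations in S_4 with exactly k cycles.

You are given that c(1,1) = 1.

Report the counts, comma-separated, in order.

[2] T[2,1]:1*1+0=1 · T[2,2]:1*0+1=1
[3] T[3,1]:2*1+0=2 · T[3,2]:2*1+1=3 · T[3,3]:2*0+1=1
[4] T[4,1]:3*2+0=6 · T[4,2]:3*3+2=11 · T[4,3]:3*1+3=6 · T[4,4]:3*0+1=1
Read c(4,1) = 6, c(4,2) = 11, c(4,3) = 6, c(4,4) = 1.

6, 11, 6, 1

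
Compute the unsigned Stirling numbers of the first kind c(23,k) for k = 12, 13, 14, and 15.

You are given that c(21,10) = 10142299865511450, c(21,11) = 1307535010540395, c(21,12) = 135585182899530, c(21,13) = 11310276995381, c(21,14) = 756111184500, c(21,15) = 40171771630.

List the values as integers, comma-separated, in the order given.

129006659818331295, 12363045847086207, 971250460939913, 62382416421941

i=22: T(22,11)=10142299865511450+21·1307535010540395=37600535086859745 | T(22,12)=1307535010540395+21·135585182899530=4154823851430525 | T(22,13)=135585182899530+21·11310276995381=373100999802531 | T(22,14)=11310276995381+21·756111184500=27188611869881 | T(22,15)=756111184500+21·40171771630=1599718388730
i=23: T(23,12)=37600535086859745+22·4154823851430525=129006659818331295 | T(23,13)=4154823851430525+22·373100999802531=12363045847086207 | T(23,14)=373100999802531+22·27188611869881=971250460939913 | T(23,15)=27188611869881+22·1599718388730=62382416421941
Read c(23,12) = 129006659818331295, c(23,13) = 12363045847086207, c(23,14) = 971250460939913, c(23,15) = 62382416421941.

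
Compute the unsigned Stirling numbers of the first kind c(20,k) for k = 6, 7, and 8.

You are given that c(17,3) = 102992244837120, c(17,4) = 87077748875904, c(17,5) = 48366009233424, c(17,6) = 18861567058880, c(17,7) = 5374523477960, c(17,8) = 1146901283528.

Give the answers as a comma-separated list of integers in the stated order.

row 18: T[18][4]=17·87077748875904+102992244837120=1583313975727488  T[18][5]=17·48366009233424+87077748875904=909299905844112  T[18][6]=17·18861567058880+48366009233424=369012649234384  T[18][7]=17·5374523477960+18861567058880=110228466184200  T[18][8]=17·1146901283528+5374523477960=24871845297936
row 19: T[19][5]=18·909299905844112+1583313975727488=17950712280921504  T[19][6]=18·369012649234384+909299905844112=7551527592063024  T[19][7]=18·110228466184200+369012649234384=2353125040549984  T[19][8]=18·24871845297936+110228466184200=557921681547048
row 20: T[20][6]=19·7551527592063024+17950712280921504=161429736530118960  T[20][7]=19·2353125040549984+7551527592063024=52260903362512720  T[20][8]=19·557921681547048+2353125040549984=12953636989943896
Read c(20,6) = 161429736530118960, c(20,7) = 52260903362512720, c(20,8) = 12953636989943896.

161429736530118960, 52260903362512720, 12953636989943896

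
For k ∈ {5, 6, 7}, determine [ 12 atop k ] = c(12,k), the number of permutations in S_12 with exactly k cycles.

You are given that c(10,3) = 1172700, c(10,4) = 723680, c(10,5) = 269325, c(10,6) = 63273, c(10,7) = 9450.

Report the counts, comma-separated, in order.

45995730, 13339535, 2637558

[11] T[11,4]:10*723680+1172700=8409500 · T[11,5]:10*269325+723680=3416930 · T[11,6]:10*63273+269325=902055 · T[11,7]:10*9450+63273=157773
[12] T[12,5]:11*3416930+8409500=45995730 · T[12,6]:11*902055+3416930=13339535 · T[12,7]:11*157773+902055=2637558
Read c(12,5) = 45995730, c(12,6) = 13339535, c(12,7) = 2637558.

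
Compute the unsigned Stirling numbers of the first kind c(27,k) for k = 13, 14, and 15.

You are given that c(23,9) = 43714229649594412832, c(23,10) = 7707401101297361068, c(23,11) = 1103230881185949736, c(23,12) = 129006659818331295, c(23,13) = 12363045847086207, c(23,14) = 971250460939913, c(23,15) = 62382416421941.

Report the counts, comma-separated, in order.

[24] T[24,10]:23*7707401101297361068+43714229649594412832=220984454979433717396 · T[24,11]:23*1103230881185949736+7707401101297361068=33081711368574204996 · T[24,12]:23*129006659818331295+1103230881185949736=4070384057007569521 · T[24,13]:23*12363045847086207+129006659818331295=413356714301314056 · T[24,14]:23*971250460939913+12363045847086207=34701806448704206 · T[24,15]:23*62382416421941+971250460939913=2406046038644556
[25] T[25,11]:24*33081711368574204996+220984454979433717396=1014945527825214637300 · T[25,12]:24*4070384057007569521+33081711368574204996=130770928736755873500 · T[25,13]:24*413356714301314056+4070384057007569521=13990945200239106865 · T[25,14]:24*34701806448704206+413356714301314056=1246200069070215000 · T[25,15]:24*2406046038644556+34701806448704206=92446911376173550
[26] T[26,12]:25*130770928736755873500+1014945527825214637300=4284218746244111474800 · T[26,13]:25*13990945200239106865+130770928736755873500=480544558742733545125 · T[26,14]:25*1246200069070215000+13990945200239106865=45145946926994481865 · T[26,15]:25*92446911376173550+1246200069070215000=3557372853474553750
[27] T[27,13]:26*480544558742733545125+4284218746244111474800=16778377273555183648050 · T[27,14]:26*45145946926994481865+480544558742733545125=1654339178844590073615 · T[27,15]:26*3557372853474553750+45145946926994481865=137637641117332879365
Read c(27,13) = 16778377273555183648050, c(27,14) = 1654339178844590073615, c(27,15) = 137637641117332879365.

16778377273555183648050, 1654339178844590073615, 137637641117332879365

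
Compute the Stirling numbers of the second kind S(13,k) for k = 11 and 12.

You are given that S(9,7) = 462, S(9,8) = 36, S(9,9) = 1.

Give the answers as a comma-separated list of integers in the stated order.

2431, 78

@10  (10,8):36·8+462→750, (10,9):1·9+36→45, (10,10):0·10+1→1
@11  (11,9):45·9+750→1155, (11,10):1·10+45→55, (11,11):0·11+1→1
@12  (12,10):55·10+1155→1705, (12,11):1·11+55→66, (12,12):0·12+1→1
@13  (13,11):66·11+1705→2431, (13,12):1·12+66→78
Read S(13,11) = 2431, S(13,12) = 78.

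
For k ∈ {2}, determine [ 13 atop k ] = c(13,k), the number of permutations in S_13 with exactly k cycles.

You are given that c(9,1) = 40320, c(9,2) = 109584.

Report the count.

1486442880

r10: T_10,1=9×40320+0=362880; T_10,2=9×109584+40320=1026576
r11: T_11,1=10×362880+0=3628800; T_11,2=10×1026576+362880=10628640
r12: T_12,1=11×3628800+0=39916800; T_12,2=11×10628640+3628800=120543840
r13: T_13,2=12×120543840+39916800=1486442880
Read c(13,2) = 1486442880.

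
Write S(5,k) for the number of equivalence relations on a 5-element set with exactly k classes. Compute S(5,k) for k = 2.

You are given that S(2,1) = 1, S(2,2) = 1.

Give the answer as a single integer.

15

r3: T_3,1=1×1+0=1; T_3,2=2×1+1=3
r4: T_4,1=1×1+0=1; T_4,2=2×3+1=7
r5: T_5,2=2×7+1=15
Read S(5,2) = 15.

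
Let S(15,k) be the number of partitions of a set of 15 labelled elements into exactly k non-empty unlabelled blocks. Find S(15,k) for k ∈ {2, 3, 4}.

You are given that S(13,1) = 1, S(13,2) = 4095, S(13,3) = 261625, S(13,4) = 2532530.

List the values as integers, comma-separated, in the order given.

@14  (14,1):1·1+0→1, (14,2):4095·2+1→8191, (14,3):261625·3+4095→788970, (14,4):2532530·4+261625→10391745
@15  (15,2):8191·2+1→16383, (15,3):788970·3+8191→2375101, (15,4):10391745·4+788970→42355950
Read S(15,2) = 16383, S(15,3) = 2375101, S(15,4) = 42355950.

16383, 2375101, 42355950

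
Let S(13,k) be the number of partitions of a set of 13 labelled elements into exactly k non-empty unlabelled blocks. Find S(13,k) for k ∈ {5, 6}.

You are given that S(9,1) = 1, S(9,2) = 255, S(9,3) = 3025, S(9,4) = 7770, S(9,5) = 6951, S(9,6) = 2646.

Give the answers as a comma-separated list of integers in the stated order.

7508501, 9321312

@10  (10,2):255·2+1→511, (10,3):3025·3+255→9330, (10,4):7770·4+3025→34105, (10,5):6951·5+7770→42525, (10,6):2646·6+6951→22827
@11  (11,3):9330·3+511→28501, (11,4):34105·4+9330→145750, (11,5):42525·5+34105→246730, (11,6):22827·6+42525→179487
@12  (12,4):145750·4+28501→611501, (12,5):246730·5+145750→1379400, (12,6):179487·6+246730→1323652
@13  (13,5):1379400·5+611501→7508501, (13,6):1323652·6+1379400→9321312
Read S(13,5) = 7508501, S(13,6) = 9321312.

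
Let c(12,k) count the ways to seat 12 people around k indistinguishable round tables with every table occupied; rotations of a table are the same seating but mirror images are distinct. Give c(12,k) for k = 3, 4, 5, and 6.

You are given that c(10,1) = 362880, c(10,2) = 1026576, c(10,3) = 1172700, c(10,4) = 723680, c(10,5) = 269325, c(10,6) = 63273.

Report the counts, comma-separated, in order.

row 11: T[11][2]=10·1026576+362880=10628640  T[11][3]=10·1172700+1026576=12753576  T[11][4]=10·723680+1172700=8409500  T[11][5]=10·269325+723680=3416930  T[11][6]=10·63273+269325=902055
row 12: T[12][3]=11·12753576+10628640=150917976  T[12][4]=11·8409500+12753576=105258076  T[12][5]=11·3416930+8409500=45995730  T[12][6]=11·902055+3416930=13339535
Read c(12,3) = 150917976, c(12,4) = 105258076, c(12,5) = 45995730, c(12,6) = 13339535.

150917976, 105258076, 45995730, 13339535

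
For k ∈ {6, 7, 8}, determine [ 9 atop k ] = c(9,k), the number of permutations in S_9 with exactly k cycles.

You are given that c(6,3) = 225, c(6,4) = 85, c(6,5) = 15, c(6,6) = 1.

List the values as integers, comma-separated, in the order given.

4536, 546, 36

r7: T_7,4=6×85+225=735; T_7,5=6×15+85=175; T_7,6=6×1+15=21; T_7,7=6×0+1=1
r8: T_8,5=7×175+735=1960; T_8,6=7×21+175=322; T_8,7=7×1+21=28; T_8,8=7×0+1=1
r9: T_9,6=8×322+1960=4536; T_9,7=8×28+322=546; T_9,8=8×1+28=36
Read c(9,6) = 4536, c(9,7) = 546, c(9,8) = 36.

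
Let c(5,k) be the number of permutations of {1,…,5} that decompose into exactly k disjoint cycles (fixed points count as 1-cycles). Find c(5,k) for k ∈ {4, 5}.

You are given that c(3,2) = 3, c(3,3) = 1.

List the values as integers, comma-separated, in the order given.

10, 1

[4] T[4,3]:3*1+3=6 · T[4,4]:3*0+1=1
[5] T[5,4]:4*1+6=10 · T[5,5]:4*0+1=1
Read c(5,4) = 10, c(5,5) = 1.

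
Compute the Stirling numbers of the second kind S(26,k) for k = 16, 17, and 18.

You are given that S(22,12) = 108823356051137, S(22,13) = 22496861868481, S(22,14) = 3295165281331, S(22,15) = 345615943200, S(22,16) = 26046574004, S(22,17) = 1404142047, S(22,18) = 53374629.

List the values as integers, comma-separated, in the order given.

12725877242482560, 1343731795378830, 107025546101760

r23: T_23,13=13×22496861868481+108823356051137=401282560341390; T_23,14=14×3295165281331+22496861868481=68629175807115; T_23,15=15×345615943200+3295165281331=8479404429331; T_23,16=16×26046574004+345615943200=762361127264; T_23,17=17×1404142047+26046574004=49916988803; T_23,18=18×53374629+1404142047=2364885369
r24: T_24,14=14×68629175807115+401282560341390=1362091021641000; T_24,15=15×8479404429331+68629175807115=195820242247080; T_24,16=16×762361127264+8479404429331=20677182465555; T_24,17=17×49916988803+762361127264=1610949936915; T_24,18=18×2364885369+49916988803=92484925445
r25: T_25,15=15×195820242247080+1362091021641000=4299394655347200; T_25,16=16×20677182465555+195820242247080=526655161695960; T_25,17=17×1610949936915+20677182465555=48063331393110; T_25,18=18×92484925445+1610949936915=3275678594925
r26: T_26,16=16×526655161695960+4299394655347200=12725877242482560; T_26,17=17×48063331393110+526655161695960=1343731795378830; T_26,18=18×3275678594925+48063331393110=107025546101760
Read S(26,16) = 12725877242482560, S(26,17) = 1343731795378830, S(26,18) = 107025546101760.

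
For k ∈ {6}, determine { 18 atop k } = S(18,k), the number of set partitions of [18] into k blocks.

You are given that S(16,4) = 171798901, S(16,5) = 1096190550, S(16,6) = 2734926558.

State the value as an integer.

i=17: T(17,5)=171798901+5·1096190550=5652751651 | T(17,6)=1096190550+6·2734926558=17505749898
i=18: T(18,6)=5652751651+6·17505749898=110687251039
Read S(18,6) = 110687251039.

110687251039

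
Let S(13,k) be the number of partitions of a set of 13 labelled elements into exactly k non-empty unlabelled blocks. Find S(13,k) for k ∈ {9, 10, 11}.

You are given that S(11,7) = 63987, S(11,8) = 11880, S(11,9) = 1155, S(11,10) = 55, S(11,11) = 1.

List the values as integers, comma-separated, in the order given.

@12  (12,8):11880·8+63987→159027, (12,9):1155·9+11880→22275, (12,10):55·10+1155→1705, (12,11):1·11+55→66
@13  (13,9):22275·9+159027→359502, (13,10):1705·10+22275→39325, (13,11):66·11+1705→2431
Read S(13,9) = 359502, S(13,10) = 39325, S(13,11) = 2431.

359502, 39325, 2431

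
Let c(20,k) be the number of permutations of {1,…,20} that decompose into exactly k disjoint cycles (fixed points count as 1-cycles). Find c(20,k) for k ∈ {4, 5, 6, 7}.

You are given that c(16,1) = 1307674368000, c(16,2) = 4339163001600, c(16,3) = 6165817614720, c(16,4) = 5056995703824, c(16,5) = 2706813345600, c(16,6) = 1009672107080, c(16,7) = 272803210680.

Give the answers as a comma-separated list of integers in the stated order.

r17: T_17,1=16×1307674368000+0=20922789888000; T_17,2=16×4339163001600+1307674368000=70734282393600; T_17,3=16×6165817614720+4339163001600=102992244837120; T_17,4=16×5056995703824+6165817614720=87077748875904; T_17,5=16×2706813345600+5056995703824=48366009233424; T_17,6=16×1009672107080+2706813345600=18861567058880; T_17,7=16×272803210680+1009672107080=5374523477960
r18: T_18,2=17×70734282393600+20922789888000=1223405590579200; T_18,3=17×102992244837120+70734282393600=1821602444624640; T_18,4=17×87077748875904+102992244837120=1583313975727488; T_18,5=17×48366009233424+87077748875904=909299905844112; T_18,6=17×18861567058880+48366009233424=369012649234384; T_18,7=17×5374523477960+18861567058880=110228466184200
r19: T_19,3=18×1821602444624640+1223405590579200=34012249593822720; T_19,4=18×1583313975727488+1821602444624640=30321254007719424; T_19,5=18×909299905844112+1583313975727488=17950712280921504; T_19,6=18×369012649234384+909299905844112=7551527592063024; T_19,7=18×110228466184200+369012649234384=2353125040549984
r20: T_20,4=19×30321254007719424+34012249593822720=610116075740491776; T_20,5=19×17950712280921504+30321254007719424=371384787345228000; T_20,6=19×7551527592063024+17950712280921504=161429736530118960; T_20,7=19×2353125040549984+7551527592063024=52260903362512720
Read c(20,4) = 610116075740491776, c(20,5) = 371384787345228000, c(20,6) = 161429736530118960, c(20,7) = 52260903362512720.

610116075740491776, 371384787345228000, 161429736530118960, 52260903362512720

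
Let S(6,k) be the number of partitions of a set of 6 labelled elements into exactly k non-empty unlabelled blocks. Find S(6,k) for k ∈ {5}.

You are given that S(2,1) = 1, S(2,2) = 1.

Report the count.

@3  (3,2):1·2+1→3, (3,3):0·3+1→1
@4  (4,3):1·3+3→6, (4,4):0·4+1→1
@5  (5,4):1·4+6→10, (5,5):0·5+1→1
@6  (6,5):1·5+10→15
Read S(6,5) = 15.

15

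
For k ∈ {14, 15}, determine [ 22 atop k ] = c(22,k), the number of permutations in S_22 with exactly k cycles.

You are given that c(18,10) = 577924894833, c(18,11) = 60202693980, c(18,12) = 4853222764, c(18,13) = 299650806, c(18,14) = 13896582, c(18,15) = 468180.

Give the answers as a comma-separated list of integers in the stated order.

r19: T_19,11=18×60202693980+577924894833=1661573386473; T_19,12=18×4853222764+60202693980=147560703732; T_19,13=18×299650806+4853222764=10246937272; T_19,14=18×13896582+299650806=549789282; T_19,15=18×468180+13896582=22323822
r20: T_20,12=19×147560703732+1661573386473=4465226757381; T_20,13=19×10246937272+147560703732=342252511900; T_20,14=19×549789282+10246937272=20692933630; T_20,15=19×22323822+549789282=973941900
r21: T_21,13=20×342252511900+4465226757381=11310276995381; T_21,14=20×20692933630+342252511900=756111184500; T_21,15=20×973941900+20692933630=40171771630
r22: T_22,14=21×756111184500+11310276995381=27188611869881; T_22,15=21×40171771630+756111184500=1599718388730
Read c(22,14) = 27188611869881, c(22,15) = 1599718388730.

27188611869881, 1599718388730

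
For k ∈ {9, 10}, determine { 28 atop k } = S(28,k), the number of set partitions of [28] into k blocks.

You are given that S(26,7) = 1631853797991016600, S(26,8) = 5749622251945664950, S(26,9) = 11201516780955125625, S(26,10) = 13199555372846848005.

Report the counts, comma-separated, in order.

r27: T_27,8=8×5749622251945664950+1631853797991016600=47628831813556336200; T_27,9=9×11201516780955125625+5749622251945664950=106563273280541795575; T_27,10=10×13199555372846848005+11201516780955125625=143197070509423605675
r28: T_28,9=9×106563273280541795575+47628831813556336200=1006698291338432496375; T_28,10=10×143197070509423605675+106563273280541795575=1538533978374777852325
Read S(28,9) = 1006698291338432496375, S(28,10) = 1538533978374777852325.

1006698291338432496375, 1538533978374777852325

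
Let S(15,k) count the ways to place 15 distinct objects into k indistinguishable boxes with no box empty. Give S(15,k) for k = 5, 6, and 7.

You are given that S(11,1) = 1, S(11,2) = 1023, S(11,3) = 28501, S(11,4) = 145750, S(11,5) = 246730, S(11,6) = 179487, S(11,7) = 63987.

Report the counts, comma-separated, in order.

@12  (12,2):1023·2+1→2047, (12,3):28501·3+1023→86526, (12,4):145750·4+28501→611501, (12,5):246730·5+145750→1379400, (12,6):179487·6+246730→1323652, (12,7):63987·7+179487→627396
@13  (13,3):86526·3+2047→261625, (13,4):611501·4+86526→2532530, (13,5):1379400·5+611501→7508501, (13,6):1323652·6+1379400→9321312, (13,7):627396·7+1323652→5715424
@14  (14,4):2532530·4+261625→10391745, (14,5):7508501·5+2532530→40075035, (14,6):9321312·6+7508501→63436373, (14,7):5715424·7+9321312→49329280
@15  (15,5):40075035·5+10391745→210766920, (15,6):63436373·6+40075035→420693273, (15,7):49329280·7+63436373→408741333
Read S(15,5) = 210766920, S(15,6) = 420693273, S(15,7) = 408741333.

210766920, 420693273, 408741333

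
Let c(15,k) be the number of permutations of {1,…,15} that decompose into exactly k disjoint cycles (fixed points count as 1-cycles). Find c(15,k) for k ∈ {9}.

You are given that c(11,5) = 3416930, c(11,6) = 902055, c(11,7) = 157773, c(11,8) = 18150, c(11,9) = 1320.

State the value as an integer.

row 12: T[12][6]=11·902055+3416930=13339535  T[12][7]=11·157773+902055=2637558  T[12][8]=11·18150+157773=357423  T[12][9]=11·1320+18150=32670
row 13: T[13][7]=12·2637558+13339535=44990231  T[13][8]=12·357423+2637558=6926634  T[13][9]=12·32670+357423=749463
row 14: T[14][8]=13·6926634+44990231=135036473  T[14][9]=13·749463+6926634=16669653
row 15: T[15][9]=14·16669653+135036473=368411615
Read c(15,9) = 368411615.

368411615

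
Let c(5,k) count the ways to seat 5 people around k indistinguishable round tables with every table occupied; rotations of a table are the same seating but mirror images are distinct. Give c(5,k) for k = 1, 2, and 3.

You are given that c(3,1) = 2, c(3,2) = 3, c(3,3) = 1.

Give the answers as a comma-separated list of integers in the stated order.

24, 50, 35

i=4: T(4,1)=0+3·2=6 | T(4,2)=2+3·3=11 | T(4,3)=3+3·1=6
i=5: T(5,1)=0+4·6=24 | T(5,2)=6+4·11=50 | T(5,3)=11+4·6=35
Read c(5,1) = 24, c(5,2) = 50, c(5,3) = 35.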